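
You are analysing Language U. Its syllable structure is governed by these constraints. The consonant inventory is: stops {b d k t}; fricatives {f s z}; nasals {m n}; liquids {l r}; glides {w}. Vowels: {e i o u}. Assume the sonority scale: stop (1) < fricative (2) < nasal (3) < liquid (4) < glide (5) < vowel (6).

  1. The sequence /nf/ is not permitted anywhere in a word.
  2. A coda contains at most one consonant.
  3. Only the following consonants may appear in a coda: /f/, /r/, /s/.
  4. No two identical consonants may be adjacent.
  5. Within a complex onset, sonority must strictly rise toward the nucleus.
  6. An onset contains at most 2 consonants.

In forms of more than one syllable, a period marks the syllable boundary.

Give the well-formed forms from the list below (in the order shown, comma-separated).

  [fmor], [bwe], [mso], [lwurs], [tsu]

[fmor], [bwe], [tsu]

[fmor] — σ1 onset /fm/ (2→3 rises), coda /r/ ok → well-formed
[bwe] — σ1 onset /bw/ (1→5 rises), coda /∅/ ok → well-formed
[mso] — violates constraint 5: syllable 1 onset /ms/: /m/ (nasal, 3) → /s/ (fricative, 2) does not rise → ill-formed
[lwurs] — violates constraint 2: syllable 1 coda /rs/ has 2 consonants (> 1) → ill-formed
[tsu] — σ1 onset /ts/ (1→2 rises), coda /∅/ ok → well-formed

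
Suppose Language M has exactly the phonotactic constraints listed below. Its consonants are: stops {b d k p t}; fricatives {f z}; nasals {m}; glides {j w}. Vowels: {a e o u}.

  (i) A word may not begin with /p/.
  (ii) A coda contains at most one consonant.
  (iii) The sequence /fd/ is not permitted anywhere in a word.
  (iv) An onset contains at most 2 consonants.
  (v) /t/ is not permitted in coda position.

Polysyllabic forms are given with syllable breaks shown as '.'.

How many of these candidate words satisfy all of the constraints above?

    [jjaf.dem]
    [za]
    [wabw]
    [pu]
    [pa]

[jjaf.dem] — violates constraint (iii): contains banned sequence /fd/ → not permitted
[za] — σ1 onset /z/, coda /∅/ ok → permitted
[wabw] — violates constraint (ii): syllable 1 coda /bw/ has 2 consonants (> 1) → not permitted
[pu] — violates constraint (i): word begins with /p/ → not permitted
[pa] — violates constraint (i): word begins with /p/ → not permitted
Permitted: [za] → 1.

1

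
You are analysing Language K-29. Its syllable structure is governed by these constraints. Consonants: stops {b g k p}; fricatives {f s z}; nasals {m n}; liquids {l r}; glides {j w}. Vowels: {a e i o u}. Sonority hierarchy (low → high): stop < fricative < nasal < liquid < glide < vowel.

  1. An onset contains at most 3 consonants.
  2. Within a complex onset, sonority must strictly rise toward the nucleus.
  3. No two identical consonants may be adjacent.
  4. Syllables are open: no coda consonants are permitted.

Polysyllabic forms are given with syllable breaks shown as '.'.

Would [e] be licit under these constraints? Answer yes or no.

[e] — σ1 onset /∅/, coda /∅/ ok → licit

yes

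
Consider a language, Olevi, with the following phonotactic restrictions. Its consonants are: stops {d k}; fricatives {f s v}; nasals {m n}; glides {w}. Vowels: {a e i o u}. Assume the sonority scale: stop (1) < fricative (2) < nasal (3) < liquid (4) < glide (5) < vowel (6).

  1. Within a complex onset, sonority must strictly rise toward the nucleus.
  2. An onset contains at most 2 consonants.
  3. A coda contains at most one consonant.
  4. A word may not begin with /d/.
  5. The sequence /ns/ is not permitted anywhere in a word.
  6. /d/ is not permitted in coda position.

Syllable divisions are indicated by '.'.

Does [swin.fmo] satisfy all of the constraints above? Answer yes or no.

[swin.fmo] — σ1 onset /sw/ (2→5 rises), coda /n/ ok; σ2 onset /fm/ (2→3 rises), coda /∅/ ok → permitted

yes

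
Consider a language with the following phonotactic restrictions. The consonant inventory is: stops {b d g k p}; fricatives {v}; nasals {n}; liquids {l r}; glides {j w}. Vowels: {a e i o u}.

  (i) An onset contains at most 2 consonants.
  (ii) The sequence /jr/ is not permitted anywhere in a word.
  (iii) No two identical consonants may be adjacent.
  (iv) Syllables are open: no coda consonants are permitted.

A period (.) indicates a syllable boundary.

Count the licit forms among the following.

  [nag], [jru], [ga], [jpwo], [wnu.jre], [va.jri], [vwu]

[nag] — violates constraint (iv): syllable 1 coda /g/ has 1 consonant (> 0) → illicit
[jru] — violates constraint (ii): contains banned sequence /jr/ → illicit
[ga] — σ1 onset /g/, coda /∅/ ok → licit
[jpwo] — violates constraint (i): syllable 1 onset /jpw/ has 3 consonants (> 2) → illicit
[wnu.jre] — violates constraint (ii): contains banned sequence /jr/ → illicit
[va.jri] — violates constraint (ii): contains banned sequence /jr/ → illicit
[vwu] — σ1 onset /vw/ (2C), coda /∅/ ok → licit
Licit: [ga], [vwu] → 2.

2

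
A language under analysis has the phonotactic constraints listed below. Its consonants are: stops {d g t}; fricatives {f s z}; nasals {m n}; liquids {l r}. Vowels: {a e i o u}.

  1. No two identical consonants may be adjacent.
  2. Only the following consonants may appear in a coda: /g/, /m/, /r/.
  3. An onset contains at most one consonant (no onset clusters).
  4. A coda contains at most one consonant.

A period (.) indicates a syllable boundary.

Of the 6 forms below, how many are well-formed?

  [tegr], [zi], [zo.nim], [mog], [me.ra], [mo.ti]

[tegr] — violates constraint 4: syllable 1 coda /gr/ has 2 consonants (> 1) → ill-formed
[zi] — σ1 onset /z/, coda /∅/ ok → well-formed
[zo.nim] — σ1 onset /z/, coda /∅/ ok; σ2 onset /n/, coda /m/ ok → well-formed
[mog] — σ1 onset /m/, coda /g/ ok → well-formed
[me.ra] — σ1 onset /m/, coda /∅/ ok; σ2 onset /r/, coda /∅/ ok → well-formed
[mo.ti] — σ1 onset /m/, coda /∅/ ok; σ2 onset /t/, coda /∅/ ok → well-formed
Well-formed: [zi], [zo.nim], [mog], [me.ra], [mo.ti] → 5.

5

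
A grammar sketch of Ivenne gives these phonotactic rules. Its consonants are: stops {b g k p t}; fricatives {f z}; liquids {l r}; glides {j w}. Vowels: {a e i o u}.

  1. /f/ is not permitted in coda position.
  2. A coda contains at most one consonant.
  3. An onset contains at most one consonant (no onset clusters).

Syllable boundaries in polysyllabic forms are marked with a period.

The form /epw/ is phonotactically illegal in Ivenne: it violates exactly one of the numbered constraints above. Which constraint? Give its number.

/epw/: syllable 1 coda /pw/ has 2 consonants (> 1).
This is a violation of constraint 2: "A coda contains at most one consonant."
The remaining constraints (1, 3) are satisfied.

2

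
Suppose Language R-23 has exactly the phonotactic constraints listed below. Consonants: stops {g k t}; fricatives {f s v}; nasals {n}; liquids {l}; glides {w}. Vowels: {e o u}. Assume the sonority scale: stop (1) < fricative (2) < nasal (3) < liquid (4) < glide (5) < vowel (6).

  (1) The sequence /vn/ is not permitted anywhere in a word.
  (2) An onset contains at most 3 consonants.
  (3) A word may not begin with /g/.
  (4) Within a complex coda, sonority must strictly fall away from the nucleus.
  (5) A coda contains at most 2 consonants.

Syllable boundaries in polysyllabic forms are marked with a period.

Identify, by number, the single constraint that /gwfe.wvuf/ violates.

/gwfe.wvuf/: word begins with /g/.
This is a violation of constraint 3: "A word may not begin with /g/."
The remaining constraints (1, 2, 4, 5) are satisfied.

3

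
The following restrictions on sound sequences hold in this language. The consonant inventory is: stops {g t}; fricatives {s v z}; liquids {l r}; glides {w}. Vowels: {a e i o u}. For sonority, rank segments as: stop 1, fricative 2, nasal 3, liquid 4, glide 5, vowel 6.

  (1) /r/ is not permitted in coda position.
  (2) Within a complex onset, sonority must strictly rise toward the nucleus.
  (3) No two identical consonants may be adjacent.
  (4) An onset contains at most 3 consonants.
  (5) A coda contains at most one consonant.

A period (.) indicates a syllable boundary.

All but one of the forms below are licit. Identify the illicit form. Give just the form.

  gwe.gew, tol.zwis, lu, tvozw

tvozw

gwe.gew — σ1 onset /gw/ (1→5 rises), coda /∅/ ok; σ2 onset /g/, coda /w/ ok → licit
tol.zwis — σ1 onset /t/, coda /l/ ok; σ2 onset /zw/ (2→5 rises), coda /s/ ok → licit
lu — σ1 onset /l/, coda /∅/ ok → licit
tvozw — violates constraint 5: syllable 1 coda /zw/ has 2 consonants (> 1) → illicit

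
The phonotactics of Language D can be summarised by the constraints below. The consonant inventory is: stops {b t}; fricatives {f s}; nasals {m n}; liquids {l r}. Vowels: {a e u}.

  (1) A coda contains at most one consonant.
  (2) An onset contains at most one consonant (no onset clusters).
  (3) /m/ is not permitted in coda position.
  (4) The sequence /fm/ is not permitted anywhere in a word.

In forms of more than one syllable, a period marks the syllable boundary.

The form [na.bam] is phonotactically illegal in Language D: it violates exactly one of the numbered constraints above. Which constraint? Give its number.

[na.bam]: syllable 2 coda contains /m/.
This is a violation of constraint 3: "/m/ is not permitted in coda position."
The remaining constraints (1, 2, 4) are satisfied.

3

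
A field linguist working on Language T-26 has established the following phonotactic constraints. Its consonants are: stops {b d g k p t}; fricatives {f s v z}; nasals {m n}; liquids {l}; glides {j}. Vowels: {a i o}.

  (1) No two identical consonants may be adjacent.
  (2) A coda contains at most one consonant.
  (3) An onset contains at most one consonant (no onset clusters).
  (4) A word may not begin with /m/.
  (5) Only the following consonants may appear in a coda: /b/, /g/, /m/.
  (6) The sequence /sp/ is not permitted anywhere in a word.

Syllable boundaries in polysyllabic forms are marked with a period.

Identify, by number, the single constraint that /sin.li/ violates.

5

/sin.li/: syllable 1 coda contains /n/, which is not a licensed coda consonant.
This is a violation of constraint 5: "Only the following consonants may appear in a coda: /b/, /g/, /m/."
The remaining constraints (1, 2, 3, 4, 6) are satisfied.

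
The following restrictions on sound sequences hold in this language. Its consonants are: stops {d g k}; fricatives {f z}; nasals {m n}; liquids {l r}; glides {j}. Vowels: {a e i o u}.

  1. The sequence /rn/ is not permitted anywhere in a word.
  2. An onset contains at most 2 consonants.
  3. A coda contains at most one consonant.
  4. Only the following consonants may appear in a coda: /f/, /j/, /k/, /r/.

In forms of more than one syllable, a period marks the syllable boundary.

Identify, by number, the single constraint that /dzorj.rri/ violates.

/dzorj.rri/: syllable 1 coda /rj/ has 2 consonants (> 1).
This is a violation of constraint 3: "A coda contains at most one consonant."
The remaining constraints (1, 2, 4) are satisfied.

3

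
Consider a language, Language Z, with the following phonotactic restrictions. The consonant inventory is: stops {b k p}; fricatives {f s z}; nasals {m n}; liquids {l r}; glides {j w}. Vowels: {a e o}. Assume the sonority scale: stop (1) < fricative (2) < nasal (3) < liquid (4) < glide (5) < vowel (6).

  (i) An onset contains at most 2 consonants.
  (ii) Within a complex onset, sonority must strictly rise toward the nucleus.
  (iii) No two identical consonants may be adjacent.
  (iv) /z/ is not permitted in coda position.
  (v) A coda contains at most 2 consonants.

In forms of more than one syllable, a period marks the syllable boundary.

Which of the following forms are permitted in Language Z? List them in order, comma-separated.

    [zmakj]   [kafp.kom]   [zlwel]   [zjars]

[zmakj], [kafp.kom], [zjars]

[zmakj] — σ1 onset /zm/ (2→3 rises), coda /kj/ (2C) ok → permitted
[kafp.kom] — σ1 onset /k/, coda /fp/ (2C) ok; σ2 onset /k/, coda /m/ ok → permitted
[zlwel] — violates constraint (i): syllable 1 onset /zlw/ has 3 consonants (> 2) → not permitted
[zjars] — σ1 onset /zj/ (2→5 rises), coda /rs/ (2C) ok → permitted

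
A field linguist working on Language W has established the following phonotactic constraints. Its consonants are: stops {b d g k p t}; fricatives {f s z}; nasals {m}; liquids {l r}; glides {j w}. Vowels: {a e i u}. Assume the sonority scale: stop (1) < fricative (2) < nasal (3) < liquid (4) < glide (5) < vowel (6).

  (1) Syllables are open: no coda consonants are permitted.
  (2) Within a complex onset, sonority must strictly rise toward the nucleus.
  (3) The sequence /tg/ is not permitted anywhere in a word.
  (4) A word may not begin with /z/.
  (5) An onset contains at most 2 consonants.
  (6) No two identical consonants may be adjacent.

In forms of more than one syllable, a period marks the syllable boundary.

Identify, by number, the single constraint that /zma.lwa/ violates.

/zma.lwa/: word begins with /z/.
This is a violation of constraint 4: "A word may not begin with /z/."
The remaining constraints (1, 2, 3, 5, 6) are satisfied.

4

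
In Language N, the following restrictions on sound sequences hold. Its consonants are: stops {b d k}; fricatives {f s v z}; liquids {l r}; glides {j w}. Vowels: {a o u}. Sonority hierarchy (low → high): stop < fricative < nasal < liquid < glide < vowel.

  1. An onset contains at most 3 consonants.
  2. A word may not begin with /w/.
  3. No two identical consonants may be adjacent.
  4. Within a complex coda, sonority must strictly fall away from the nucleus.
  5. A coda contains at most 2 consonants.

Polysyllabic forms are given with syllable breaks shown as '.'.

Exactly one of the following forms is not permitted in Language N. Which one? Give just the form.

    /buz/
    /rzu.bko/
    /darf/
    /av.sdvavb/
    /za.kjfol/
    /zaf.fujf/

/buz/ — σ1 onset /b/, coda /z/ ok → permitted
/rzu.bko/ — σ1 onset /rz/ (2C), coda /∅/ ok; σ2 onset /bk/ (2C), coda /∅/ ok → permitted
/darf/ — σ1 onset /d/, coda /rf/ (4→2 falls) ok → permitted
/av.sdvavb/ — σ1 onset /∅/, coda /v/ ok; σ2 onset /sdv/ (3C), coda /vb/ (2→1 falls) ok → permitted
/za.kjfol/ — σ1 onset /z/, coda /∅/ ok; σ2 onset /kjf/ (3C), coda /l/ ok → permitted
/zaf.fujf/ — violates constraint 3: adjacent identical consonants /ff/ → not permitted

/zaf.fujf/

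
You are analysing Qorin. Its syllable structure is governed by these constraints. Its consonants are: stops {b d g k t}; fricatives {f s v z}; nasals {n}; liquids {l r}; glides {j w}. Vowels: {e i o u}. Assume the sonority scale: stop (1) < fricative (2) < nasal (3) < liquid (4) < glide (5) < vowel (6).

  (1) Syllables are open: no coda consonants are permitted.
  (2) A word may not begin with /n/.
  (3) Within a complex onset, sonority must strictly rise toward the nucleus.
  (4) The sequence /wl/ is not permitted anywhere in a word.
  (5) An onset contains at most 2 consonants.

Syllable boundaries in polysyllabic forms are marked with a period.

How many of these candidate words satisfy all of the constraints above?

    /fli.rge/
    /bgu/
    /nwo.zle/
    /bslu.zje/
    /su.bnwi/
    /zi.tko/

0

/fli.rge/ — violates constraint 3: syllable 2 onset /rg/: /r/ (liquid, 4) → /g/ (stop, 1) does not rise → not permitted
/bgu/ — violates constraint 3: syllable 1 onset /bg/: /b/ (stop, 1) → /g/ (stop, 1) does not rise → not permitted
/nwo.zle/ — violates constraint 2: word begins with /n/ → not permitted
/bslu.zje/ — violates constraint 5: syllable 1 onset /bsl/ has 3 consonants (> 2) → not permitted
/su.bnwi/ — violates constraint 5: syllable 2 onset /bnw/ has 3 consonants (> 2) → not permitted
/zi.tko/ — violates constraint 3: syllable 2 onset /tk/: /t/ (stop, 1) → /k/ (stop, 1) does not rise → not permitted
No form is permitted → 0.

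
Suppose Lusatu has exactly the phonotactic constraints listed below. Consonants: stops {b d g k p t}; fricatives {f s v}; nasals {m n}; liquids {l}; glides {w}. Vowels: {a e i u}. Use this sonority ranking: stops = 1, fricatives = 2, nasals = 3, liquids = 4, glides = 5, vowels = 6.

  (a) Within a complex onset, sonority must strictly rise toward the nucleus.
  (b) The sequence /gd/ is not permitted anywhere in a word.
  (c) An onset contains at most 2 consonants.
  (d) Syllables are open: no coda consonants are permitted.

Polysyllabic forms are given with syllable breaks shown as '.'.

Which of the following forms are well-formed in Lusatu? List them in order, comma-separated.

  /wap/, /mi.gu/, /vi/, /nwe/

/wap/ — violates constraint (d): syllable 1 coda /p/ has 1 consonant (> 0) → ill-formed
/mi.gu/ — σ1 onset /m/, coda /∅/ ok; σ2 onset /g/, coda /∅/ ok → well-formed
/vi/ — σ1 onset /v/, coda /∅/ ok → well-formed
/nwe/ — σ1 onset /nw/ (3→5 rises), coda /∅/ ok → well-formed

/mi.gu/, /vi/, /nwe/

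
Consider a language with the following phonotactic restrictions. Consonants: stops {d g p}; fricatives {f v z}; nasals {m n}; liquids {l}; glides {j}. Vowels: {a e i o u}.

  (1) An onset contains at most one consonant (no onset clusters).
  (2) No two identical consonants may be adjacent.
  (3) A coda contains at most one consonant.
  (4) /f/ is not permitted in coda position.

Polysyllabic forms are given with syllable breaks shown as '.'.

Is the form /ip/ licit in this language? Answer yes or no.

/ip/ — σ1 onset /∅/, coda /p/ ok → licit

yes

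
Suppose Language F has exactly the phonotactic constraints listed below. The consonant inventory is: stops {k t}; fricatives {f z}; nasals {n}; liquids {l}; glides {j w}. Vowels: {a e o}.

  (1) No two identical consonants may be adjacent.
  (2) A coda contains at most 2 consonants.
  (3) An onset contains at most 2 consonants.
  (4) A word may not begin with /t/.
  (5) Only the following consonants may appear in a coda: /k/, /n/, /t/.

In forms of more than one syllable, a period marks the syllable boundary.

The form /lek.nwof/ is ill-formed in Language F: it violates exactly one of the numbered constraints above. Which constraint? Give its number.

5

/lek.nwof/: syllable 2 coda contains /f/, which is not a licensed coda consonant.
This is a violation of constraint 5: "Only the following consonants may appear in a coda: /k/, /n/, /t/."
The remaining constraints (1, 2, 3, 4) are satisfied.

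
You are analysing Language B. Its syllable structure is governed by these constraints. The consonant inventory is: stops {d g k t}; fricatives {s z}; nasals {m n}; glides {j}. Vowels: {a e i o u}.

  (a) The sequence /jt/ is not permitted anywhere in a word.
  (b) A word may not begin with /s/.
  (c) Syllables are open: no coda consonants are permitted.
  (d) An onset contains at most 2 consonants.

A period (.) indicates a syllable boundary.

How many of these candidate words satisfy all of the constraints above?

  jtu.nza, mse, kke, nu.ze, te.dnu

jtu.nza — violates constraint (a): contains banned sequence /jt/ → illicit
mse — σ1 onset /ms/ (2C), coda /∅/ ok → licit
kke — σ1 onset /kk/ (2C), coda /∅/ ok → licit
nu.ze — σ1 onset /n/, coda /∅/ ok; σ2 onset /z/, coda /∅/ ok → licit
te.dnu — σ1 onset /t/, coda /∅/ ok; σ2 onset /dn/ (2C), coda /∅/ ok → licit
Licit: mse, kke, nu.ze, te.dnu → 4.

4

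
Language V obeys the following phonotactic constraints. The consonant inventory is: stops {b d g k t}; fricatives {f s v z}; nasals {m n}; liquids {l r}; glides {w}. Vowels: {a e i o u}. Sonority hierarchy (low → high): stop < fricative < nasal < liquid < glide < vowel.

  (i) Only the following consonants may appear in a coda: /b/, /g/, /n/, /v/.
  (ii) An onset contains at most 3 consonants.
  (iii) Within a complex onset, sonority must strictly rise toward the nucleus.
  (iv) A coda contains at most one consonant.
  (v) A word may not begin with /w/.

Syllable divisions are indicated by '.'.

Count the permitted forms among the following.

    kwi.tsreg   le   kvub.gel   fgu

kwi.tsreg — σ1 onset /kw/ (1→5 rises), coda /∅/ ok; σ2 onset /tsr/ (1→2→4 rises), coda /g/ ok → permitted
le — σ1 onset /l/, coda /∅/ ok → permitted
kvub.gel — violates constraint (i): syllable 2 coda contains /l/, which is not a licensed coda consonant → not permitted
fgu — violates constraint (iii): syllable 1 onset /fg/: /f/ (fricative, 2) → /g/ (stop, 1) does not rise → not permitted
Permitted: kwi.tsreg, le → 2.

2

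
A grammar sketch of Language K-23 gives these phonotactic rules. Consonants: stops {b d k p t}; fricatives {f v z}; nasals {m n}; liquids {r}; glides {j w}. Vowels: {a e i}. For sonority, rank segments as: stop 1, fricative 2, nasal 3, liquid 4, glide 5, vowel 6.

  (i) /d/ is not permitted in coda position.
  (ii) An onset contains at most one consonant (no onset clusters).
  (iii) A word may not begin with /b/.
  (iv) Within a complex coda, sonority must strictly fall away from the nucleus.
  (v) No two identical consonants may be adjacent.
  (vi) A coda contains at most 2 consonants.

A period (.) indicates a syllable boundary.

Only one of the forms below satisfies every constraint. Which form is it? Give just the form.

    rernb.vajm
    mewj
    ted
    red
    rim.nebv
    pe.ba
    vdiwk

pe.ba

rernb.vajm — violates constraint (vi): syllable 1 coda /rnb/ has 3 consonants (> 2) → ill-formed
mewj — violates constraint (iv): syllable 1 coda /wj/: /w/ (glide, 5) → /j/ (glide, 5) does not fall → ill-formed
ted — violates constraint (i): syllable 1 coda contains /d/ → ill-formed
red — violates constraint (i): syllable 1 coda contains /d/ → ill-formed
rim.nebv — violates constraint (iv): syllable 2 coda /bv/: /b/ (stop, 1) → /v/ (fricative, 2) does not fall → ill-formed
pe.ba — σ1 onset /p/, coda /∅/ ok; σ2 onset /b/, coda /∅/ ok → well-formed
vdiwk — violates constraint (ii): syllable 1 onset /vd/ has 2 consonants (> 1) → ill-formed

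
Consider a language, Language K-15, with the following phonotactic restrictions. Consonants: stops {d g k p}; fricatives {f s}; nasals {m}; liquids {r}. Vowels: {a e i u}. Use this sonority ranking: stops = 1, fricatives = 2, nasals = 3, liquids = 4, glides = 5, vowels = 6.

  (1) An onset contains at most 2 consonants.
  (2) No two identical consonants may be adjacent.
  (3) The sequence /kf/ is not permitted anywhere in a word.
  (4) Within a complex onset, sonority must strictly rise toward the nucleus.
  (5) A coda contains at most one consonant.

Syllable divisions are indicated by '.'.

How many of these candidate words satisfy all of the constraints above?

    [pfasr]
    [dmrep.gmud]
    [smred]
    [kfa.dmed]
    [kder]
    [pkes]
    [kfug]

[pfasr] — violates constraint 5: syllable 1 coda /sr/ has 2 consonants (> 1) → phonotactically illegal
[dmrep.gmud] — violates constraint 1: syllable 1 onset /dmr/ has 3 consonants (> 2) → phonotactically illegal
[smred] — violates constraint 1: syllable 1 onset /smr/ has 3 consonants (> 2) → phonotactically illegal
[kfa.dmed] — violates constraint 3: contains banned sequence /kf/ → phonotactically illegal
[kder] — violates constraint 4: syllable 1 onset /kd/: /k/ (stop, 1) → /d/ (stop, 1) does not rise → phonotactically illegal
[pkes] — violates constraint 4: syllable 1 onset /pk/: /p/ (stop, 1) → /k/ (stop, 1) does not rise → phonotactically illegal
[kfug] — violates constraint 3: contains banned sequence /kf/ → phonotactically illegal
No form is phonotactically legal → 0.

0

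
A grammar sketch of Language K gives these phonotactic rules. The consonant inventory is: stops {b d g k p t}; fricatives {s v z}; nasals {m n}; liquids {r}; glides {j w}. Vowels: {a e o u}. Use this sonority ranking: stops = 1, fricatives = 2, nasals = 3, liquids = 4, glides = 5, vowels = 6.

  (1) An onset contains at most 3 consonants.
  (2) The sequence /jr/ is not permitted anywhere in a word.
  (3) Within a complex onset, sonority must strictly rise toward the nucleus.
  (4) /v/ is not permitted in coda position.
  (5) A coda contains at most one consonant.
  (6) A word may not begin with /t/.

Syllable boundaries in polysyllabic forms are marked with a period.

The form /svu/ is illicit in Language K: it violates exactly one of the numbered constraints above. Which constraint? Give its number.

3

/svu/: syllable 1 onset /sv/: /s/ (fricative, 2) → /v/ (fricative, 2) does not rise.
This is a violation of constraint 3: "Within a complex onset, sonority must strictly rise toward the nucleus."
The remaining constraints (1, 2, 4, 5, 6) are satisfied.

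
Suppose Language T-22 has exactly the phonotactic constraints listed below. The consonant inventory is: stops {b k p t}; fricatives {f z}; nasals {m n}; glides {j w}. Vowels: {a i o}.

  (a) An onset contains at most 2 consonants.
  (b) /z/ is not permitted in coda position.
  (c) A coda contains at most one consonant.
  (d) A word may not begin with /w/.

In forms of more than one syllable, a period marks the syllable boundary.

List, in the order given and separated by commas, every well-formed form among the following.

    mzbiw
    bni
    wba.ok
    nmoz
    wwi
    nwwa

mzbiw — violates constraint (a): syllable 1 onset /mzb/ has 3 consonants (> 2) → ill-formed
bni — σ1 onset /bn/ (2C), coda /∅/ ok → well-formed
wba.ok — violates constraint (d): word begins with /w/ → ill-formed
nmoz — violates constraint (b): syllable 1 coda contains /z/ → ill-formed
wwi — violates constraint (d): word begins with /w/ → ill-formed
nwwa — violates constraint (a): syllable 1 onset /nww/ has 3 consonants (> 2) → ill-formed

bni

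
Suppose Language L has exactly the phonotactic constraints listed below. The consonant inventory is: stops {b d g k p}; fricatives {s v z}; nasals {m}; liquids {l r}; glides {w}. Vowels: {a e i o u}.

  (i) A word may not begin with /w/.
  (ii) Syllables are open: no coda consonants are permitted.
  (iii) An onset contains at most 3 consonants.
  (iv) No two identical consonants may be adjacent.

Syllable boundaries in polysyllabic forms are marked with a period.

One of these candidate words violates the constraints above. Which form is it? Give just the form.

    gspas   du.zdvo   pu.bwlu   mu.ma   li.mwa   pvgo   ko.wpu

gspas

gspas — violates constraint (ii): syllable 1 coda /s/ has 1 consonant (> 0) → ill-formed
du.zdvo — σ1 onset /d/, coda /∅/ ok; σ2 onset /zdv/ (3C), coda /∅/ ok → well-formed
pu.bwlu — σ1 onset /p/, coda /∅/ ok; σ2 onset /bwl/ (3C), coda /∅/ ok → well-formed
mu.ma — σ1 onset /m/, coda /∅/ ok; σ2 onset /m/, coda /∅/ ok → well-formed
li.mwa — σ1 onset /l/, coda /∅/ ok; σ2 onset /mw/ (2C), coda /∅/ ok → well-formed
pvgo — σ1 onset /pvg/ (3C), coda /∅/ ok → well-formed
ko.wpu — σ1 onset /k/, coda /∅/ ok; σ2 onset /wp/ (2C), coda /∅/ ok → well-formed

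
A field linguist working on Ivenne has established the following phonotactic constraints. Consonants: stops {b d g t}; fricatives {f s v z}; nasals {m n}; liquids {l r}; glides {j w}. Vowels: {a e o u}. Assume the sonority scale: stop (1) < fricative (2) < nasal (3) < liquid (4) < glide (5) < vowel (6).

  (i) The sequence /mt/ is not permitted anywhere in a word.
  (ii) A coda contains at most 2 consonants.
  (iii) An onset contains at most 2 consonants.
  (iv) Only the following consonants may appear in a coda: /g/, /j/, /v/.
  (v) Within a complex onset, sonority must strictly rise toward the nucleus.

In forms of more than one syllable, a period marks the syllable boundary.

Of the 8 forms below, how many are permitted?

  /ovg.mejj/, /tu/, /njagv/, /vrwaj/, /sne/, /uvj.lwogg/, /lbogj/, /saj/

/ovg.mejj/ — σ1 onset /∅/, coda /vg/ (2C) ok; σ2 onset /m/, coda /jj/ (2C) ok → permitted
/tu/ — σ1 onset /t/, coda /∅/ ok → permitted
/njagv/ — σ1 onset /nj/ (3→5 rises), coda /gv/ (2C) ok → permitted
/vrwaj/ — violates constraint (iii): syllable 1 onset /vrw/ has 3 consonants (> 2) → not permitted
/sne/ — σ1 onset /sn/ (2→3 rises), coda /∅/ ok → permitted
/uvj.lwogg/ — σ1 onset /∅/, coda /vj/ (2C) ok; σ2 onset /lw/ (4→5 rises), coda /gg/ (2C) ok → permitted
/lbogj/ — violates constraint (v): syllable 1 onset /lb/: /l/ (liquid, 4) → /b/ (stop, 1) does not rise → not permitted
/saj/ — σ1 onset /s/, coda /j/ ok → permitted
Permitted: /ovg.mejj/, /tu/, /njagv/, /sne/, /uvj.lwogg/, /saj/ → 6.

6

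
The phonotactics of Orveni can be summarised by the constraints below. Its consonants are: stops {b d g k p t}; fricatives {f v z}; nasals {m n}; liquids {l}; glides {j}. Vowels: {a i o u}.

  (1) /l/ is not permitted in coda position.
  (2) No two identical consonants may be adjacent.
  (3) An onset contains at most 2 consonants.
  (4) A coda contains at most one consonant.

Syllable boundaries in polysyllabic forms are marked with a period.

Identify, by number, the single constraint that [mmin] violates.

[mmin]: adjacent identical consonants /mm/.
This is a violation of constraint 2: "No two identical consonants may be adjacent."
The remaining constraints (1, 3, 4) are satisfied.

2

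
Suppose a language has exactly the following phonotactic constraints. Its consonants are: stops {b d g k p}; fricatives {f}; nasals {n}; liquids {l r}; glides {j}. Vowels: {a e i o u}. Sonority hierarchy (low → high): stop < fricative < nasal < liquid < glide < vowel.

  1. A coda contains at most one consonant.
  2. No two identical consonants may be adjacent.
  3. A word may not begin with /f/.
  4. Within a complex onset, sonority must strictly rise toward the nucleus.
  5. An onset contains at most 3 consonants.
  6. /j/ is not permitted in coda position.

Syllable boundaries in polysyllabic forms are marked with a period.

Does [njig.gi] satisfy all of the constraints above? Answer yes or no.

[njig.gi] — violates constraint 2: adjacent identical consonants /gg/ → phonotactically illegal

no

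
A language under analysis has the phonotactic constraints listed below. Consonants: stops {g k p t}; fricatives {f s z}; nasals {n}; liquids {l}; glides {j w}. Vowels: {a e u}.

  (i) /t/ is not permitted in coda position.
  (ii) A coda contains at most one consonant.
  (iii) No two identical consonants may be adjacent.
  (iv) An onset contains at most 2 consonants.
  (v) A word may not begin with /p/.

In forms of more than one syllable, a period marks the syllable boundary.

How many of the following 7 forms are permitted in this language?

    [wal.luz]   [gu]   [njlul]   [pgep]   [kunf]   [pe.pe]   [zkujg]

[wal.luz] — violates constraint (iii): adjacent identical consonants /ll/ → not permitted
[gu] — σ1 onset /g/, coda /∅/ ok → permitted
[njlul] — violates constraint (iv): syllable 1 onset /njl/ has 3 consonants (> 2) → not permitted
[pgep] — violates constraint (v): word begins with /p/ → not permitted
[kunf] — violates constraint (ii): syllable 1 coda /nf/ has 2 consonants (> 1) → not permitted
[pe.pe] — violates constraint (v): word begins with /p/ → not permitted
[zkujg] — violates constraint (ii): syllable 1 coda /jg/ has 2 consonants (> 1) → not permitted
Permitted: [gu] → 1.

1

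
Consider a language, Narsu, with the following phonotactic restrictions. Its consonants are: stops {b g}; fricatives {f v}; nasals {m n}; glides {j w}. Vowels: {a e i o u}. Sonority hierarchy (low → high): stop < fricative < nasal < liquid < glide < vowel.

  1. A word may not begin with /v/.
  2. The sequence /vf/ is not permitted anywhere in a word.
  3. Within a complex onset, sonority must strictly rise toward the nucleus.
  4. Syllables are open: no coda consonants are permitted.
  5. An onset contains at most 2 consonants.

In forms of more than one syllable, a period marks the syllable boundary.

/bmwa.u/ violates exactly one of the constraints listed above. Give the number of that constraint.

/bmwa.u/: syllable 1 onset /bmw/ has 3 consonants (> 2).
This is a violation of constraint 5: "An onset contains at most 2 consonants."
The remaining constraints (1, 2, 3, 4) are satisfied.

5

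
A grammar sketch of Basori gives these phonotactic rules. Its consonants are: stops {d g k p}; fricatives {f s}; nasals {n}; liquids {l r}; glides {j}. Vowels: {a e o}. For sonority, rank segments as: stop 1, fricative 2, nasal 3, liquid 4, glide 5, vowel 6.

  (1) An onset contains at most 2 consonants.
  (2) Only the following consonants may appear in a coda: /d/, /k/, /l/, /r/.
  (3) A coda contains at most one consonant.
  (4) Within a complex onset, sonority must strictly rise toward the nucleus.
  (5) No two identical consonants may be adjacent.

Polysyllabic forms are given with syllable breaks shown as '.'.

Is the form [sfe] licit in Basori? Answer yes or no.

no

[sfe] — violates constraint 4: syllable 1 onset /sf/: /s/ (fricative, 2) → /f/ (fricative, 2) does not rise → illicit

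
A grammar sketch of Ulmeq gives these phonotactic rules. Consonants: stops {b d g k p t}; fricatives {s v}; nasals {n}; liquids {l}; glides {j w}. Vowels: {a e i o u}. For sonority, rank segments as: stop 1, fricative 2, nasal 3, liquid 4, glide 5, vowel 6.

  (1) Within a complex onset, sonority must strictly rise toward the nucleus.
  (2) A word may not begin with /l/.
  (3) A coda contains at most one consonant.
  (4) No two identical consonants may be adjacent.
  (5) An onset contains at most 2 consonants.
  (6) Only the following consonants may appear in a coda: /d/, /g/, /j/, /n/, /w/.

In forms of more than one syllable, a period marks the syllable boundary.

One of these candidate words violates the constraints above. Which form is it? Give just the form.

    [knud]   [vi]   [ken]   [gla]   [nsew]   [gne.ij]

[knud] — σ1 onset /kn/ (1→3 rises), coda /d/ ok → well-formed
[vi] — σ1 onset /v/, coda /∅/ ok → well-formed
[ken] — σ1 onset /k/, coda /n/ ok → well-formed
[gla] — σ1 onset /gl/ (1→4 rises), coda /∅/ ok → well-formed
[nsew] — violates constraint 1: syllable 1 onset /ns/: /n/ (nasal, 3) → /s/ (fricative, 2) does not rise → ill-formed
[gne.ij] — σ1 onset /gn/ (1→3 rises), coda /∅/ ok; σ2 onset /∅/, coda /j/ ok → well-formed

[nsew]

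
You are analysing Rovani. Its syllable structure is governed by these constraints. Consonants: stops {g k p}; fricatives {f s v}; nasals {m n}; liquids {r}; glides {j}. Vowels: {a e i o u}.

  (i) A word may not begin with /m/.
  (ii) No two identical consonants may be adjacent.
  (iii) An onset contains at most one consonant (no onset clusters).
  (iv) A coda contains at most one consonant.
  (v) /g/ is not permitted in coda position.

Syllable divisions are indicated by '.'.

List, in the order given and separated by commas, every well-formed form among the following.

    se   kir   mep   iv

se, kir, iv

se — σ1 onset /s/, coda /∅/ ok → well-formed
kir — σ1 onset /k/, coda /r/ ok → well-formed
mep — violates constraint (i): word begins with /m/ → ill-formed
iv — σ1 onset /∅/, coda /v/ ok → well-formed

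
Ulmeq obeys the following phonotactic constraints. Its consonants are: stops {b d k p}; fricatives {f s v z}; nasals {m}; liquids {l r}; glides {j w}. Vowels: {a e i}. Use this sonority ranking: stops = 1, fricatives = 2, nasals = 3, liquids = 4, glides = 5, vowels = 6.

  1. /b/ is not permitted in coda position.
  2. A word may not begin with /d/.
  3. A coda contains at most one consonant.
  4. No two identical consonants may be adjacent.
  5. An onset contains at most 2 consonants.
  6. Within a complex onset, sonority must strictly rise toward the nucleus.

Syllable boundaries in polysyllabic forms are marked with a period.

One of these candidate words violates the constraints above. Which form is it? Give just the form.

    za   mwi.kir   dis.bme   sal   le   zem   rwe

dis.bme

za — σ1 onset /z/, coda /∅/ ok → permitted
mwi.kir — σ1 onset /mw/ (3→5 rises), coda /∅/ ok; σ2 onset /k/, coda /r/ ok → permitted
dis.bme — violates constraint 2: word begins with /d/ → not permitted
sal — σ1 onset /s/, coda /l/ ok → permitted
le — σ1 onset /l/, coda /∅/ ok → permitted
zem — σ1 onset /z/, coda /m/ ok → permitted
rwe — σ1 onset /rw/ (4→5 rises), coda /∅/ ok → permitted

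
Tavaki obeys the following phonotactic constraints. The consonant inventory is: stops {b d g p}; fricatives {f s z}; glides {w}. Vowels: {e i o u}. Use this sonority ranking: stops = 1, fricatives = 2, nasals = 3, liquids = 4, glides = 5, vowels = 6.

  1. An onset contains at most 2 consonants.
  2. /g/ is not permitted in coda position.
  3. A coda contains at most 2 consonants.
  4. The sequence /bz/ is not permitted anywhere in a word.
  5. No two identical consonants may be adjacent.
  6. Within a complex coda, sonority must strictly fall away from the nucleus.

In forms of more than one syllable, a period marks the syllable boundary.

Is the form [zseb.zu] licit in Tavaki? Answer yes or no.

no

[zseb.zu] — violates constraint 4: contains banned sequence /bz/ → illicit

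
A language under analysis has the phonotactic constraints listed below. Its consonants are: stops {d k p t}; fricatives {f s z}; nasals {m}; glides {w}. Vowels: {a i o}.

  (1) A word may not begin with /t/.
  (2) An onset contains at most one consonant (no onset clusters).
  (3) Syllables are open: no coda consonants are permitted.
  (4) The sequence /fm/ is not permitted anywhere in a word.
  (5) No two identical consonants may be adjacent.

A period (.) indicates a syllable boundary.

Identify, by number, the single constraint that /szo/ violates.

2

/szo/: syllable 1 onset /sz/ has 2 consonants (> 1).
This is a violation of constraint 2: "An onset contains at most one consonant (no onset clusters)."
The remaining constraints (1, 3, 4, 5) are satisfied.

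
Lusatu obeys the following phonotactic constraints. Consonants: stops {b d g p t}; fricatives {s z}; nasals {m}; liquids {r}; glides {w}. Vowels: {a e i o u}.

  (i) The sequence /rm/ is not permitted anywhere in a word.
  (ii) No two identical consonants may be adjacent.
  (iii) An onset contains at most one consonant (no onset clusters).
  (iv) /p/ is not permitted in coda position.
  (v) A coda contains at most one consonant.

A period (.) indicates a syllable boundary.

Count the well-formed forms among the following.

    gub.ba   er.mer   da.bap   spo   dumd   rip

gub.ba — violates constraint (ii): adjacent identical consonants /bb/ → ill-formed
er.mer — violates constraint (i): contains banned sequence /rm/ → ill-formed
da.bap — violates constraint (iv): syllable 2 coda contains /p/ → ill-formed
spo — violates constraint (iii): syllable 1 onset /sp/ has 2 consonants (> 1) → ill-formed
dumd — violates constraint (v): syllable 1 coda /md/ has 2 consonants (> 1) → ill-formed
rip — violates constraint (iv): syllable 1 coda contains /p/ → ill-formed
No form is well-formed → 0.

0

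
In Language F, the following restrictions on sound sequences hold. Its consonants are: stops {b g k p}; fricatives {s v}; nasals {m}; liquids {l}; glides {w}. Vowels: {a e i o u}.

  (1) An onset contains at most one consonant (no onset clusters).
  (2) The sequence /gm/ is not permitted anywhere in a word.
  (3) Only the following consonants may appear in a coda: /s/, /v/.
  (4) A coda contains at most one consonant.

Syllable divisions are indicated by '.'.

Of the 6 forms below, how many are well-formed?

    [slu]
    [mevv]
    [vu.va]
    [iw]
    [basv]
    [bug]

1

[slu] — violates constraint 1: syllable 1 onset /sl/ has 2 consonants (> 1) → ill-formed
[mevv] — violates constraint 4: syllable 1 coda /vv/ has 2 consonants (> 1) → ill-formed
[vu.va] — σ1 onset /v/, coda /∅/ ok; σ2 onset /v/, coda /∅/ ok → well-formed
[iw] — violates constraint 3: syllable 1 coda contains /w/, which is not a licensed coda consonant → ill-formed
[basv] — violates constraint 4: syllable 1 coda /sv/ has 2 consonants (> 1) → ill-formed
[bug] — violates constraint 3: syllable 1 coda contains /g/, which is not a licensed coda consonant → ill-formed
Well-formed: [vu.va] → 1.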